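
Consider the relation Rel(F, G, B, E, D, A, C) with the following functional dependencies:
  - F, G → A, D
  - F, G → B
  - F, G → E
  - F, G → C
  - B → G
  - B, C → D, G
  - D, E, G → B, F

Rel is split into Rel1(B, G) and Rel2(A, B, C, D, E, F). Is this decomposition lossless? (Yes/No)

The shared attributes are {B} and {B}⁺ = {B, G}.
Rel1 is contained in that closure, so Rel1 ∩ Rel2 → Rel1 holds and the join is lossless.

Yes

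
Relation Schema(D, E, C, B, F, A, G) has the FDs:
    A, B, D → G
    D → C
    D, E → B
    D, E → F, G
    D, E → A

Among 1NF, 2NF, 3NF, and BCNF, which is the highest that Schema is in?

1NF

Candidate key: {D, E}. Prime attributes: {D, E}.
A, B, D → G: {A, B, D}⁺ = {A, B, C, D, G}, which is not all of the attributes, so the left side is not a superkey — BCNF is violated.
A, B, D → G has non-prime {G} on the right and a non-superkey on the left, so 3NF fails.
Since {D} ⊂ {D, E} and {D}⁺ ⊇ {C} with {C} non-prime, there is a partial dependency; 2NF fails.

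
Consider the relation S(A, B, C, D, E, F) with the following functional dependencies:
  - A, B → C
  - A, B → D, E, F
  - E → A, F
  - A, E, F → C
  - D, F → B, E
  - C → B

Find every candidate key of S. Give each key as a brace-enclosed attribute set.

{A, B}, {A, C}, {D, F}, {E}

{E} is a candidate key since {E}⁺ = {A, B, C, D, E, F} covers every attribute.
{A, B} is a candidate key since {A, B}⁺ = {A, B, C, D, E, F} covers every attribute.
{A, C} is a candidate key since {A, C}⁺ = {A, B, C, D, E, F} covers every attribute.
{D, F} is a candidate key since {D, F}⁺ = {A, B, C, D, E, F} covers every attribute.
These are minimal and exhaustive — every other superkey contains one of them.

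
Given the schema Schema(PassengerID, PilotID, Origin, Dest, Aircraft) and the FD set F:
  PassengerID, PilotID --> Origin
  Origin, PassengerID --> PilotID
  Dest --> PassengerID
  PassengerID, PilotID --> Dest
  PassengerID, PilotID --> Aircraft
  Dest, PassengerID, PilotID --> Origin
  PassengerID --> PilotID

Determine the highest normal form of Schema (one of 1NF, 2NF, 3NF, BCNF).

Candidate keys: {Dest}, {PassengerID}. Prime attributes: {Dest, PassengerID}.
The left-hand side of every FD is a superkey, so BCNF is satisfied.

BCNF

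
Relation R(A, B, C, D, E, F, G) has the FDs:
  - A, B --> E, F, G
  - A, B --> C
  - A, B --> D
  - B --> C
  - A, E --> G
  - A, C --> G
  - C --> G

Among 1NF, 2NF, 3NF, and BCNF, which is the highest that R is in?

Candidate key: {A, B}. Prime attributes: {A, B}.
For B --> C we have {B}⁺ = {B, C, G}; {B} is not a superkey, so BCNF fails.
Because {C} is non-prime and the left side of B --> C is not a superkey, the relation is not in 3NF.
Since {B} ⊂ {A, B} and {B}⁺ ⊇ {C, G} with {C, G} non-prime, there is a partial dependency; 2NF fails.

1NF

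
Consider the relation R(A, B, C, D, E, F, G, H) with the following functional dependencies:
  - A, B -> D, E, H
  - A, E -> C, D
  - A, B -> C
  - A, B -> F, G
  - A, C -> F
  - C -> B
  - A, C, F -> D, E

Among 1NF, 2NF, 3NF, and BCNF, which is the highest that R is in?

3NF

Candidate keys: {A, B}, {A, C}, {A, E}. Prime attributes: {A, B, C, E}.
C -> B breaks BCNF: {C}⁺ = {B, C}, so {C} is not a superkey.
But every attribute on its right side ({B}) is prime, and the same holds for every other non-superkey FD, so 3NF still holds.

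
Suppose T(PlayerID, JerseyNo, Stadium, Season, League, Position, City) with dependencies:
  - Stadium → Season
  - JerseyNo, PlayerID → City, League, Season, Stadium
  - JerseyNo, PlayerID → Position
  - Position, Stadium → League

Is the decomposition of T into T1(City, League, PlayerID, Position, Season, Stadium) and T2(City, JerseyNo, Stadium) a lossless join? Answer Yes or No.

No

T1 ∩ T2 = {City, Stadium}; its closure under F is {City, Season, Stadium}.
Neither T1 nor T2 is contained in that closure, so the decomposition is lossy.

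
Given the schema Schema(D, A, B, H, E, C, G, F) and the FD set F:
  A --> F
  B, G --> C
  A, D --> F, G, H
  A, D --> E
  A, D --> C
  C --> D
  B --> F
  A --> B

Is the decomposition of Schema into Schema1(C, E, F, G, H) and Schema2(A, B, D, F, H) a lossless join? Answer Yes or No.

No

The shared attributes are {F, H} and {F, H}⁺ = {F, H}.
Neither Schema1 nor Schema2 is contained in that closure, so the decomposition is lossy.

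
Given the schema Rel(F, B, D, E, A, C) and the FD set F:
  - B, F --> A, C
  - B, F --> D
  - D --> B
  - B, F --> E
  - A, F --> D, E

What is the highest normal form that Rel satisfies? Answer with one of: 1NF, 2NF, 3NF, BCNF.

Candidate keys: {A, F}, {B, F}, {D, F}. Prime attributes: {A, B, D, F}.
D --> B breaks BCNF: {D}⁺ = {B, D}, so {D} is not a superkey.
Since {B} ⊆ prime attributes and every other non-superkey FD also has a prime right side, the schema is in 3NF.

3NF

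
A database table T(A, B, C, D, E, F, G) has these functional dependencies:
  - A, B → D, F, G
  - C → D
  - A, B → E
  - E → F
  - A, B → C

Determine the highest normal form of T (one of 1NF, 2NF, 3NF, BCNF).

Candidate key: {A, B}. Prime attributes: {A, B}.
C → D breaks BCNF: {C}⁺ = {C, D}, so {C} is not a superkey.
C → D determines the non-prime attribute {D} from a non-superkey — 3NF is violated.
No non-prime attribute depends on a proper subset of any candidate key, so 2NF holds.

2NF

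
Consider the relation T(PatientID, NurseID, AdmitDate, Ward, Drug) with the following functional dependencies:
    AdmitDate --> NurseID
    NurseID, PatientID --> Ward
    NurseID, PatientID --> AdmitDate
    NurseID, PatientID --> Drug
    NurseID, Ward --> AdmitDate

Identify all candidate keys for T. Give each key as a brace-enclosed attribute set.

{AdmitDate, PatientID}, {NurseID, PatientID}

No FD produces {PatientID}, so it must be in every candidate key.
{AdmitDate, PatientID}⁺ = {AdmitDate, Drug, NurseID, PatientID, Ward}, which is every attribute, so {AdmitDate, PatientID} is a candidate key.
{NurseID, PatientID}⁺ = {AdmitDate, Drug, NurseID, PatientID, Ward}, which is every attribute, so {NurseID, PatientID} is a candidate key.
No proper subset of any of these is a key, and no other minimal superkey exists.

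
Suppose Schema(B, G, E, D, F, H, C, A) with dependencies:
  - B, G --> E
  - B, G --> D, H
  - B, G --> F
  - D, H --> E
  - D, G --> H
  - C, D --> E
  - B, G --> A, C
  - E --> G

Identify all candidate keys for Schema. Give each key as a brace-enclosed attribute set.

{B, C, D}, {B, D, H}, {B, E}, {B, G}

{B} never appears on the right of any FD, so every key must include it.
Closure of {B, E} is {A, B, C, D, E, F, G, H}, the whole schema; {B, E} is a candidate key.
Closure of {B, G} is {A, B, C, D, E, F, G, H}, the whole schema; {B, G} is a candidate key.
Closure of {B, C, D} is {A, B, C, D, E, F, G, H}, the whole schema; {B, C, D} is a candidate key.
Closure of {B, D, H} is {A, B, C, D, E, F, G, H}, the whole schema; {B, D, H} is a candidate key.
Any other superkey properly contains one of these, so there are no further candidate keys.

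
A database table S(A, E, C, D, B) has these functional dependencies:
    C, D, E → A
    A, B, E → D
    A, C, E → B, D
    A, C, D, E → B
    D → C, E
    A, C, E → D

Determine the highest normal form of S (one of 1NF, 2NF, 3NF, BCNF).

BCNF

Candidate keys: {A, B, E}, {A, C, E}, {D}. Prime attributes: {A, B, C, D, E}.
Every FD has a superkey on the left, so the relation is in BCNF.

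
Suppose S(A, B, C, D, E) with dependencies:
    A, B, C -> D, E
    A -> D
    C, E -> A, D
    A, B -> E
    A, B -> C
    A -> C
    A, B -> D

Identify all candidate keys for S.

{A, B}, {B, C, E}

Attributes never on any right-hand side: {B} — every candidate key must contain it.
{A, B}⁺ = {A, B, C, D, E}, which is every attribute, so {A, B} is a candidate key.
{B, C, E}⁺ = {A, B, C, D, E}, which is every attribute, so {B, C, E} is a candidate key.
These are minimal and exhaustive — every other superkey contains one of them.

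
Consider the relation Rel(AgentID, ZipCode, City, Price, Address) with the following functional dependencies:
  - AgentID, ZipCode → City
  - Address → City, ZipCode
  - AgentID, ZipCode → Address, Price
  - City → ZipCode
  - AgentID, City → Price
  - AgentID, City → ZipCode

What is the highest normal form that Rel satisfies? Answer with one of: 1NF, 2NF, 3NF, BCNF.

3NF

Candidate keys: {Address, AgentID}, {AgentID, City}, {AgentID, ZipCode}. Prime attributes: {Address, AgentID, City, ZipCode}.
Address → City, ZipCode: {Address}⁺ = {Address, City, ZipCode}, which is not all of the attributes, so the left side is not a superkey — BCNF is violated.
But every attribute on its right side ({City, ZipCode}) is prime, and the same holds for every other non-superkey FD, so 3NF still holds.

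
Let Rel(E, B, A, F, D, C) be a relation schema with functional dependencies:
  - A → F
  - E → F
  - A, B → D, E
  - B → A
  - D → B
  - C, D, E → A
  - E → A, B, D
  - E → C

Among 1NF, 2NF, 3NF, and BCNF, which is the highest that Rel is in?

2NF

Candidate keys: {B}, {D}, {E}. Prime attributes: {B, D, E}.
A → F breaks BCNF: {A}⁺ = {A, F}, so {A} is not a superkey.
A → F determines the non-prime attribute {F} from a non-superkey — 3NF is violated.
Every candidate key is a single attribute, so no partial dependency is possible; 2NF holds.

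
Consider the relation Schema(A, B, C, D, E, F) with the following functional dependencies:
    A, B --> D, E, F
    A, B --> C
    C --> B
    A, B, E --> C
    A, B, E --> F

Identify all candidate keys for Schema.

Attributes never on any right-hand side: {A} — every candidate key must contain it.
{A, B}⁺ = {A, B, C, D, E, F} — all of the relation — so {A, B} is a candidate key.
{A, C}⁺ = {A, B, C, D, E, F} — all of the relation — so {A, C} is a candidate key.
Any other superkey properly contains one of these, so there are no further candidate keys.

{A, B}, {A, C}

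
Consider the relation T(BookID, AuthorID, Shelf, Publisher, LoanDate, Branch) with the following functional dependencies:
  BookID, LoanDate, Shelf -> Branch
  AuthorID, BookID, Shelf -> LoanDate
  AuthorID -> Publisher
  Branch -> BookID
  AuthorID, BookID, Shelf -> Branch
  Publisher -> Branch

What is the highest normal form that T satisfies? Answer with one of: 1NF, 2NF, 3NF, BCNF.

1NF

Candidate key: {AuthorID, Shelf}. Prime attributes: {AuthorID, Shelf}.
BookID, LoanDate, Shelf -> Branch breaks BCNF: {BookID, LoanDate, Shelf}⁺ = {BookID, Branch, LoanDate, Shelf}, so {BookID, LoanDate, Shelf} is not a superkey.
BookID, LoanDate, Shelf -> Branch has non-prime {Branch} on the right and a non-superkey on the left, so 3NF fails.
{AuthorID} is a proper subset of the key {AuthorID, Shelf}, and {AuthorID}⁺ contains the non-prime attributes {BookID, Branch, Publisher} — a partial dependency, so 2NF is violated.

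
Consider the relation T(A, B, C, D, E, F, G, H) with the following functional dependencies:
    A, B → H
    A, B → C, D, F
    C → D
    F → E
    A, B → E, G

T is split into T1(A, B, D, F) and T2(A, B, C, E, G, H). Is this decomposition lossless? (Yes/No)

Yes

The shared attributes are {A, B} and {A, B}⁺ = {A, B, C, D, E, F, G, H}.
This includes all of T1, so the common attributes are a superkey of T1 — the join is lossless.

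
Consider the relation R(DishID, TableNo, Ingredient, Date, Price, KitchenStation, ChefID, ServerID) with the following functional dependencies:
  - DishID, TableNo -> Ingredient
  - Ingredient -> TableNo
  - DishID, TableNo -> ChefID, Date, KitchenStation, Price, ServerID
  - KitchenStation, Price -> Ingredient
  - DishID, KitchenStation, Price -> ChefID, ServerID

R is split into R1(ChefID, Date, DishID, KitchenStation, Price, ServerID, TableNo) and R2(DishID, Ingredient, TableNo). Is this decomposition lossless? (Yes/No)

The shared attributes are {DishID, TableNo} and {DishID, TableNo}⁺ = {ChefID, Date, DishID, Ingredient, KitchenStation, Price, ServerID, TableNo}.
Since R1 ⊆ {ChefID, Date, DishID, Ingredient, KitchenStation, Price, ServerID, TableNo}, the intersection is a superkey of R1; the decomposition is lossless.

Yes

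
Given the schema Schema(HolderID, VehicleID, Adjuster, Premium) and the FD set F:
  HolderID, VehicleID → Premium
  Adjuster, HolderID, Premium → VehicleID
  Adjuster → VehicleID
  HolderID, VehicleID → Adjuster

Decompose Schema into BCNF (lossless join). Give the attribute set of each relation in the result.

Candidate keys of the original relation: {Adjuster, HolderID}, {HolderID, VehicleID}.
Within {Adjuster, HolderID, Premium, VehicleID}: {Adjuster}⁺ ∩ {Adjuster, HolderID, Premium, VehicleID} = {Adjuster, VehicleID}, not the whole set, so Adjuster → VehicleID violates BCNF; decompose into {Adjuster, VehicleID} and {Adjuster, HolderID, Premium}.
{Adjuster, VehicleID} is in BCNF.
{Adjuster, HolderID, Premium} is in BCNF.

{Adjuster, HolderID, Premium}; {Adjuster, VehicleID}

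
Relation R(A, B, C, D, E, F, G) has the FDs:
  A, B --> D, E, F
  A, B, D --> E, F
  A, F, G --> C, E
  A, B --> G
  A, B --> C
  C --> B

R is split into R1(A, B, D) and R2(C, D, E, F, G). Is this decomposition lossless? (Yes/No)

R1 ∩ R2 = {D}; its closure under F is {D}.
Neither R1 nor R2 is contained in that closure, so the decomposition is lossy.

No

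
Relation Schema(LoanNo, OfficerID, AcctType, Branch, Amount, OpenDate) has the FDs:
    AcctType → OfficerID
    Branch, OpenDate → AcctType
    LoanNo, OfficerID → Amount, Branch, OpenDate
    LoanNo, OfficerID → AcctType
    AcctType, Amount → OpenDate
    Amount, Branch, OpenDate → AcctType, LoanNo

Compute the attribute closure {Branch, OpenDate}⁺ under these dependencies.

Start with {Branch, OpenDate}.
Branch, OpenDate → AcctType applies; add {AcctType} → now {AcctType, Branch, OpenDate}.
AcctType → OfficerID applies; add {OfficerID} → now {AcctType, Branch, OfficerID, OpenDate}.
No further FD applies.

{AcctType, Branch, OfficerID, OpenDate}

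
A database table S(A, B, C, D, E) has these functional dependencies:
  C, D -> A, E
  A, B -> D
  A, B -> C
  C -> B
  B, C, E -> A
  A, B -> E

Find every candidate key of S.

{A, B}⁺ = {A, B, C, D, E} — all of the relation — so {A, B} is a candidate key.
{A, C}⁺ = {A, B, C, D, E} — all of the relation — so {A, C} is a candidate key.
{C, D}⁺ = {A, B, C, D, E} — all of the relation — so {C, D} is a candidate key.
{C, E}⁺ = {A, B, C, D, E} — all of the relation — so {C, E} is a candidate key.
No proper subset of any of these is a key, and no other minimal superkey exists.

{A, B}, {A, C}, {C, D}, {C, E}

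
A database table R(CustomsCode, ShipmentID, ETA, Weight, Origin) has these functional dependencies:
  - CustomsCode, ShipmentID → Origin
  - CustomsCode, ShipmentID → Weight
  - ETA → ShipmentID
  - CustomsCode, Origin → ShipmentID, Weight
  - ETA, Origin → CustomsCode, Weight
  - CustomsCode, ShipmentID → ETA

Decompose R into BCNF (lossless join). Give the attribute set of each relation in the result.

Candidate keys of the original relation: {CustomsCode, ETA}, {CustomsCode, Origin}, {CustomsCode, ShipmentID}, {ETA, Origin}.
Within {CustomsCode, ETA, Origin, ShipmentID, Weight}: {ETA}⁺ ∩ {CustomsCode, ETA, Origin, ShipmentID, Weight} = {ETA, ShipmentID}, not the whole set, so ETA → ShipmentID violates BCNF; decompose into {ETA, ShipmentID} and {CustomsCode, ETA, Origin, Weight}.
{ETA, ShipmentID}: every determinant is a superkey — BCNF.
{CustomsCode, ETA, Origin, Weight}: every determinant is a superkey — BCNF.

{CustomsCode, ETA, Origin, Weight}; {ETA, ShipmentID}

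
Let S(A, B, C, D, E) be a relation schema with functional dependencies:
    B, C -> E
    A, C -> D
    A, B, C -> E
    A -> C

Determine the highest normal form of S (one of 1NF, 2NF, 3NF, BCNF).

1NF

Candidate key: {A, B}. Prime attributes: {A, B}.
B, C -> E breaks BCNF: {B, C}⁺ = {B, C, E}, so {B, C} is not a superkey.
Because {E} is non-prime and the left side of B, C -> E is not a superkey, the relation is not in 3NF.
{A} is a proper subset of the key {A, B}, and {A}⁺ contains the non-prime attributes {C, D} — a partial dependency, so 2NF is violated.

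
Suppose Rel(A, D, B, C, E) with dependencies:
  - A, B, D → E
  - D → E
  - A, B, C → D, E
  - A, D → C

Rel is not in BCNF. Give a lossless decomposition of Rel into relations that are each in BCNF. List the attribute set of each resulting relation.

{A, B, D}; {A, C, D}; {D, E}

Candidate keys of the original relation: {A, B, C}, {A, B, D}.
Within {A, B, C, D, E}: {D}⁺ ∩ {A, B, C, D, E} = {D, E}, not the whole set, so D → E violates BCNF; decompose into {D, E} and {A, B, C, D}.
{D, E} has no BCNF violation.
Within {A, B, C, D}: {A, D}⁺ ∩ {A, B, C, D} = {A, C, D}, not the whole set, so A, D → C violates BCNF; decompose into {A, C, D} and {A, B, D}.
{A, C, D} has no BCNF violation.
{A, B, D} has no BCNF violation.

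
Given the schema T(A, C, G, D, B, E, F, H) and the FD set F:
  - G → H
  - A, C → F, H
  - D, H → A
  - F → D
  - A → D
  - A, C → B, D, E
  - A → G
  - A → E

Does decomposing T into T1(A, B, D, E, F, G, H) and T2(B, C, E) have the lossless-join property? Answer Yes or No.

T1 ∩ T2 = {B, E}; its closure under F is {B, E}.
The closure covers neither T1 nor T2 entirely; the join is not lossless.

No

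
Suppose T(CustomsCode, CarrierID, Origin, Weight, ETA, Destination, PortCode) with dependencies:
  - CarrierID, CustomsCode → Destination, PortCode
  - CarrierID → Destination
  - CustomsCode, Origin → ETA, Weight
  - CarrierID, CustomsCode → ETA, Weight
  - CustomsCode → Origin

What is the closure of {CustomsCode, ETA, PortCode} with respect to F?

Start with {CustomsCode, ETA, PortCode}.
CustomsCode → Origin applies; add {Origin} → now {CustomsCode, ETA, Origin, PortCode}.
CustomsCode, Origin → ETA, Weight applies; add {Weight} → now {CustomsCode, ETA, Origin, PortCode, Weight}.
No further FD applies.

{CustomsCode, ETA, Origin, PortCode, Weight}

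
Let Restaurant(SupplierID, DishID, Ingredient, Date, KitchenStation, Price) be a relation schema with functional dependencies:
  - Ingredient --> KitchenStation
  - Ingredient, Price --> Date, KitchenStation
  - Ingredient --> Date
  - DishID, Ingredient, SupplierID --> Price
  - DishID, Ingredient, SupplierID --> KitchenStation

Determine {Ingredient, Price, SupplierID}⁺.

{Date, Ingredient, KitchenStation, Price, SupplierID}

Start with {Ingredient, Price, SupplierID}.
Ingredient --> KitchenStation applies; add {KitchenStation} → now {Ingredient, KitchenStation, Price, SupplierID}.
Ingredient, Price --> Date, KitchenStation applies; add {Date} → now {Date, Ingredient, KitchenStation, Price, SupplierID}.
No further FD applies.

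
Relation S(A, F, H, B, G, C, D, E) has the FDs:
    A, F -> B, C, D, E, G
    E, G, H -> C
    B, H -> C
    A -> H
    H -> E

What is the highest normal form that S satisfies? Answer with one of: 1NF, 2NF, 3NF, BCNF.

1NF

Candidate key: {A, F}. Prime attributes: {A, F}.
E, G, H -> C breaks BCNF: {E, G, H}⁺ = {C, E, G, H}, so {E, G, H} is not a superkey.
E, G, H -> C has non-prime {C} on the right and a non-superkey on the left, so 3NF fails.
Since {A} ⊂ {A, F} and {A}⁺ ⊇ {E, H} with {E, H} non-prime, there is a partial dependency; 2NF fails.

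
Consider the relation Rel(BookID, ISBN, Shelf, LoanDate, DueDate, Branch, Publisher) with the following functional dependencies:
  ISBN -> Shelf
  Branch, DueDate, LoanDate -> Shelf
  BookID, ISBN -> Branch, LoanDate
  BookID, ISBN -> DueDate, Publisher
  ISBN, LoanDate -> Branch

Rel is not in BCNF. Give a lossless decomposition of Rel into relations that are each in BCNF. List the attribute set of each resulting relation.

Candidate key of the original relation: {BookID, ISBN}.
Within {BookID, Branch, DueDate, ISBN, LoanDate, Publisher, Shelf}: {ISBN}⁺ ∩ {BookID, Branch, DueDate, ISBN, LoanDate, Publisher, Shelf} = {ISBN, Shelf}, not the whole set, so ISBN -> Shelf violates BCNF; decompose into {ISBN, Shelf} and {BookID, Branch, DueDate, ISBN, LoanDate, Publisher}.
{ISBN, Shelf} is in BCNF.
Within {BookID, Branch, DueDate, ISBN, LoanDate, Publisher}: {ISBN, LoanDate}⁺ ∩ {BookID, Branch, DueDate, ISBN, LoanDate, Publisher} = {Branch, ISBN, LoanDate}, not the whole set, so ISBN, LoanDate -> Branch violates BCNF; decompose into {Branch, ISBN, LoanDate} and {BookID, DueDate, ISBN, LoanDate, Publisher}.
{Branch, ISBN, LoanDate} is in BCNF.
{BookID, DueDate, ISBN, LoanDate, Publisher} is in BCNF.

{BookID, DueDate, ISBN, LoanDate, Publisher}; {Branch, ISBN, LoanDate}; {ISBN, Shelf}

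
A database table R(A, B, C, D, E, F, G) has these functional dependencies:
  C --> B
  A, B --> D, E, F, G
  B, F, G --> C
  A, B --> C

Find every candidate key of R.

No FD produces {A}, so it must be in every candidate key.
{A, B} is a candidate key since {A, B}⁺ = {A, B, C, D, E, F, G} covers every attribute.
{A, C} is a candidate key since {A, C}⁺ = {A, B, C, D, E, F, G} covers every attribute.
No proper subset of any of these is a key, and no other minimal superkey exists.

{A, B}, {A, C}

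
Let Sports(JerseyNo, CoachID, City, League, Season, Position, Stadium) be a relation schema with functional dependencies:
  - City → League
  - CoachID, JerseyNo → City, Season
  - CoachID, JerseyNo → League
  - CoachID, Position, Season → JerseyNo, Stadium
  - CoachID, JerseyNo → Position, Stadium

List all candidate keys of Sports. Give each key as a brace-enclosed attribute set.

{CoachID, JerseyNo}, {CoachID, Position, Season}

Attributes never on any right-hand side: {CoachID} — every candidate key must contain it.
Closure of {CoachID, JerseyNo} is {City, CoachID, JerseyNo, League, Position, Season, Stadium}, the whole schema; {CoachID, JerseyNo} is a candidate key.
Closure of {CoachID, Position, Season} is {City, CoachID, JerseyNo, League, Position, Season, Stadium}, the whole schema; {CoachID, Position, Season} is a candidate key.
These are minimal and exhaustive — every other superkey contains one of them.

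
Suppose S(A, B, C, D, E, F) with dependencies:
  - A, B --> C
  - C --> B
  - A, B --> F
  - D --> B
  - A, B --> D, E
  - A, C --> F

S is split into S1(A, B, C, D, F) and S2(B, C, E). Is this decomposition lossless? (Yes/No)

S1 ∩ S2 = {B, C}; its closure under F is {B, C}.
The closure covers neither S1 nor S2 entirely; the join is not lossless.

No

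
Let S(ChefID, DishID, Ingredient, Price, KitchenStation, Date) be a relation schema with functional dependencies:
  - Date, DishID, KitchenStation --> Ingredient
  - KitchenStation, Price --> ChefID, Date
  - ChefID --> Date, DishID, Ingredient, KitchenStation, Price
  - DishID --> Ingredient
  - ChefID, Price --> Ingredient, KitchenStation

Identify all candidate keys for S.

{ChefID}⁺ = {ChefID, Date, DishID, Ingredient, KitchenStation, Price}, which is every attribute, so {ChefID} is a candidate key.
{KitchenStation, Price}⁺ = {ChefID, Date, DishID, Ingredient, KitchenStation, Price}, which is every attribute, so {KitchenStation, Price} is a candidate key.
Any other superkey properly contains one of these, so there are no further candidate keys.

{ChefID}, {KitchenStation, Price}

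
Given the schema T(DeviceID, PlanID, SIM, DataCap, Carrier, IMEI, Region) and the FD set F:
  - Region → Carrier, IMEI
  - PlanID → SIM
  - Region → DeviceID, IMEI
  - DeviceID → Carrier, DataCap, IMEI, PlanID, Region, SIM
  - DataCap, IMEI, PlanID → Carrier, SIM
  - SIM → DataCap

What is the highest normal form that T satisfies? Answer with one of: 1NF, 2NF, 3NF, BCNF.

Candidate keys: {DeviceID}, {Region}. Prime attributes: {DeviceID, Region}.
PlanID → SIM breaks BCNF: {PlanID}⁺ = {DataCap, PlanID, SIM}, so {PlanID} is not a superkey.
Because {SIM} is non-prime and the left side of PlanID → SIM is not a superkey, the relation is not in 3NF.
Every candidate key is a single attribute, so no partial dependency is possible; 2NF holds.

2NF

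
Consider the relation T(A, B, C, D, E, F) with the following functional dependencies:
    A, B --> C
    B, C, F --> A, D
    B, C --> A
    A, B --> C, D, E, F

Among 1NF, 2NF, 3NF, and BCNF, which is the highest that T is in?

Candidate keys: {A, B}, {B, C}. Prime attributes: {A, B, C}.
Each dependency's left side is a superkey — BCNF holds.

BCNF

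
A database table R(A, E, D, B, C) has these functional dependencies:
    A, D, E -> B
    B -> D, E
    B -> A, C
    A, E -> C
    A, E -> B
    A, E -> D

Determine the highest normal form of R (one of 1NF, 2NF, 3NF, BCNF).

Candidate keys: {A, E}, {B}. Prime attributes: {A, B, E}.
Every FD has a superkey on the left, so the relation is in BCNF.

BCNF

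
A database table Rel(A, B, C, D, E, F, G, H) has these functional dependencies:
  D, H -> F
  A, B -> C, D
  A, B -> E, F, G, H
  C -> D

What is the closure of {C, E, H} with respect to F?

Start with {C, E, H}.
C -> D applies; add {D} → now {C, D, E, H}.
D, H -> F applies; add {F} → now {C, D, E, F, H}.
No further FD applies.

{C, D, E, F, H}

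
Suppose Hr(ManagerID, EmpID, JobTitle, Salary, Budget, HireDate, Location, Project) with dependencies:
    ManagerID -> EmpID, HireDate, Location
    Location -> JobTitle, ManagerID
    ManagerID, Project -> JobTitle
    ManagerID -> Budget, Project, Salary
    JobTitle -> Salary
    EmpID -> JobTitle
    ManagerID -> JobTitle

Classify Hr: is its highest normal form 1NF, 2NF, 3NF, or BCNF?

Candidate keys: {Location}, {ManagerID}. Prime attributes: {Location, ManagerID}.
JobTitle -> Salary: {JobTitle}⁺ = {JobTitle, Salary}, which is not all of the attributes, so the left side is not a superkey — BCNF is violated.
JobTitle -> Salary has non-prime {Salary} on the right and a non-superkey on the left, so 3NF fails.
With only single-attribute keys there can be no partial dependency, so 2NF holds.

2NF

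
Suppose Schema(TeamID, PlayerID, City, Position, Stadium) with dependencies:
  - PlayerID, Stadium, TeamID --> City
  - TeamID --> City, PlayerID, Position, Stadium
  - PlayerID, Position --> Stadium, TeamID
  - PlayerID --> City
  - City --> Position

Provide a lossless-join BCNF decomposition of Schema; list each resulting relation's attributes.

{City, PlayerID, Stadium, TeamID}; {City, Position}

Candidate keys of the original relation: {PlayerID}, {TeamID}.
In {City, PlayerID, Position, Stadium, TeamID}, {City} is not a superkey ({City}⁺ restricted to this set is {City, Position}), so split on City --> Position into {City, Position} and {City, PlayerID, Stadium, TeamID}.
{City, Position} is in BCNF.
{City, PlayerID, Stadium, TeamID} is in BCNF.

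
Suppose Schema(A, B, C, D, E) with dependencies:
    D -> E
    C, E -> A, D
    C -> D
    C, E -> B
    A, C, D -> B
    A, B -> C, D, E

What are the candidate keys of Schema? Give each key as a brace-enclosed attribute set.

{A, B}, {C}

Closure of {C} is {A, B, C, D, E}, the whole schema; {C} is a candidate key.
Closure of {A, B} is {A, B, C, D, E}, the whole schema; {A, B} is a candidate key.
These are minimal and exhaustive — every other superkey contains one of them.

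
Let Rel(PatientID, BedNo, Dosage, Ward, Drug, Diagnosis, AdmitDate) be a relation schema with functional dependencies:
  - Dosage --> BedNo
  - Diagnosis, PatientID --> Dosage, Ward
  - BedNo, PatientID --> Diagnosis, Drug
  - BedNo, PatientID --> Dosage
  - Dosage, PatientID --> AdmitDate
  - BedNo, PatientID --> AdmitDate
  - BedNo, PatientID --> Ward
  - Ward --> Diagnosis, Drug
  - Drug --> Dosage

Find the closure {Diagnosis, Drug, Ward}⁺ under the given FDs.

Start with {Diagnosis, Drug, Ward}.
Drug --> Dosage applies; add {Dosage} → now {Diagnosis, Dosage, Drug, Ward}.
Dosage --> BedNo applies; add {BedNo} → now {BedNo, Diagnosis, Dosage, Drug, Ward}.
No further FD applies.

{BedNo, Diagnosis, Dosage, Drug, Ward}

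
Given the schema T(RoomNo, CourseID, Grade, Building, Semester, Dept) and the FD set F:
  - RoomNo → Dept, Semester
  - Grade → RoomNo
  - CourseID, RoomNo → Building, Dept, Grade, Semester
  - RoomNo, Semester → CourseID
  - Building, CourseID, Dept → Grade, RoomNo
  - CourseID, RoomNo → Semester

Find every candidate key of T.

{Building, CourseID, Dept}, {Grade}, {RoomNo}

{Grade}⁺ = {Building, CourseID, Dept, Grade, RoomNo, Semester} — all of the relation — so {Grade} is a candidate key.
{RoomNo}⁺ = {Building, CourseID, Dept, Grade, RoomNo, Semester} — all of the relation — so {RoomNo} is a candidate key.
{Building, CourseID, Dept}⁺ = {Building, CourseID, Dept, Grade, RoomNo, Semester} — all of the relation — so {Building, CourseID, Dept} is a candidate key.
No proper subset of any of these is a key, and no other minimal superkey exists.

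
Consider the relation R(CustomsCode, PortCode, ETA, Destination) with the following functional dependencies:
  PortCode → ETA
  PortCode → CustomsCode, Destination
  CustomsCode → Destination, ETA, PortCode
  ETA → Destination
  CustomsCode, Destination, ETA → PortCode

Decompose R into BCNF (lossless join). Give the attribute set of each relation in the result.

Candidate keys of the original relation: {CustomsCode}, {PortCode}.
{CustomsCode, Destination, ETA, PortCode}: {ETA} determines {Destination, ETA} here but is not a superkey — split on ETA → Destination, giving {Destination, ETA} and {CustomsCode, ETA, PortCode}.
{Destination, ETA} has no BCNF violation.
{CustomsCode, ETA, PortCode} has no BCNF violation.

{CustomsCode, ETA, PortCode}; {Destination, ETA}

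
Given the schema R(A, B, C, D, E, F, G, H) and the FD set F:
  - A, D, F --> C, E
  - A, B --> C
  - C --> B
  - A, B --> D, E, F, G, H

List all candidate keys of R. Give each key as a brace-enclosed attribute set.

{A} never appears on the right of any FD, so every key must include it.
{A, B} is a candidate key since {A, B}⁺ = {A, B, C, D, E, F, G, H} covers every attribute.
{A, C} is a candidate key since {A, C}⁺ = {A, B, C, D, E, F, G, H} covers every attribute.
{A, D, F} is a candidate key since {A, D, F}⁺ = {A, B, C, D, E, F, G, H} covers every attribute.
No proper subset of any of these is a key, and no other minimal superkey exists.

{A, B}, {A, C}, {A, D, F}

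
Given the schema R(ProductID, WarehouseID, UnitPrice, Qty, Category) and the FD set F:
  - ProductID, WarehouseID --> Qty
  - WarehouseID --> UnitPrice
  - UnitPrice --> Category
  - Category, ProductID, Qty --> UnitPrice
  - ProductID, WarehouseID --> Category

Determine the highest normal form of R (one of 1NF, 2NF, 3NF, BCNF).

1NF

Candidate key: {ProductID, WarehouseID}. Prime attributes: {ProductID, WarehouseID}.
For WarehouseID --> UnitPrice we have {WarehouseID}⁺ = {Category, UnitPrice, WarehouseID}; {WarehouseID} is not a superkey, so BCNF fails.
WarehouseID --> UnitPrice determines the non-prime attribute {UnitPrice} from a non-superkey — 3NF is violated.
{WarehouseID} is a proper subset of the key {ProductID, WarehouseID}, and {WarehouseID}⁺ contains the non-prime attributes {Category, UnitPrice} — a partial dependency, so 2NF is violated.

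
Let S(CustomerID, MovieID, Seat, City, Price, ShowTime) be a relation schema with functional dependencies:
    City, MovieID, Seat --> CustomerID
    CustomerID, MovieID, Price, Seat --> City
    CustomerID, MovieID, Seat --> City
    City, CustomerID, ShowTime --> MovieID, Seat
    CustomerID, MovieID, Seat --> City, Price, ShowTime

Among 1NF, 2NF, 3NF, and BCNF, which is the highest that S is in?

Candidate keys: {City, CustomerID, ShowTime}, {City, MovieID, Seat}, {CustomerID, MovieID, Seat}. Prime attributes: {City, CustomerID, MovieID, Seat, ShowTime}.
The left-hand side of every FD is a superkey, so BCNF is satisfied.

BCNF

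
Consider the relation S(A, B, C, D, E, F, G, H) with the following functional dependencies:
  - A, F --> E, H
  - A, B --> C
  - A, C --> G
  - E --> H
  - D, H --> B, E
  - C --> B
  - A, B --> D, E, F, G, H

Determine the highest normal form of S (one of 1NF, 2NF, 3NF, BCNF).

Candidate keys: {A, B}, {A, C}, {A, D, E}, {A, D, F}, {A, D, H}. Prime attributes: {A, B, C, D, E, F, H}.
A, F --> E, H breaks BCNF: {A, F}⁺ = {A, E, F, H}, so {A, F} is not a superkey.
Its right-hand attributes {E, H} are all prime, as are those of every other non-superkey FD — the relation is in 3NF.

3NF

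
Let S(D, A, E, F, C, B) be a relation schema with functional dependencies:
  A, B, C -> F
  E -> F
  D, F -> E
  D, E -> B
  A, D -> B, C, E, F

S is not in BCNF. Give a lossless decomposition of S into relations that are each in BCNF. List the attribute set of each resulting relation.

Candidate key of the original relation: {A, D}.
In {A, B, C, D, E, F}, {A, B, C} is not a superkey ({A, B, C}⁺ restricted to this set is {A, B, C, F}), so split on A, B, C -> F into {A, B, C, F} and {A, B, C, D, E}.
{A, B, C, F}: every determinant is a superkey — BCNF.
In {A, B, C, D, E}, {D, E} is not a superkey ({D, E}⁺ restricted to this set is {B, D, E}), so split on D, E -> B into {B, D, E} and {A, C, D, E}.
{B, D, E}: every determinant is a superkey — BCNF.
{A, C, D, E}: every determinant is a superkey — BCNF.

{A, B, C, F}; {A, C, D, E}; {B, D, E}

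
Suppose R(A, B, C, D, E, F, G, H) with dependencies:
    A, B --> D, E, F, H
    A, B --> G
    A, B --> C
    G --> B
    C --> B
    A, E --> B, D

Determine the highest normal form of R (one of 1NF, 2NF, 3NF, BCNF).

Candidate keys: {A, B}, {A, C}, {A, E}, {A, G}. Prime attributes: {A, B, C, E, G}.
G --> B: {G}⁺ = {B, G}, which is not all of the attributes, so the left side is not a superkey — BCNF is violated.
Its right-hand attributes {B} are all prime, as are those of every other non-superkey FD — the relation is in 3NF.

3NF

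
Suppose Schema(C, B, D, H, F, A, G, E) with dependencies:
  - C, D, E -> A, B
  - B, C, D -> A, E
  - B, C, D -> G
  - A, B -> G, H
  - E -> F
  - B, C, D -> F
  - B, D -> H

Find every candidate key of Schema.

{C, D} never appear on the right of any FD, so every key must include all of them.
{B, C, D}⁺ = {A, B, C, D, E, F, G, H}, which is every attribute, so {B, C, D} is a candidate key.
{C, D, E}⁺ = {A, B, C, D, E, F, G, H}, which is every attribute, so {C, D, E} is a candidate key.
No proper subset of any of these is a key, and no other minimal superkey exists.

{B, C, D}, {C, D, E}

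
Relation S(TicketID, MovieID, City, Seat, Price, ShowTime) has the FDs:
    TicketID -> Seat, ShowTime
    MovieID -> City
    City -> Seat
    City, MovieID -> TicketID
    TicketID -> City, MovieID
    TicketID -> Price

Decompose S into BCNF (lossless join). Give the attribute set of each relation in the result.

Candidate keys of the original relation: {MovieID}, {TicketID}.
Within {City, MovieID, Price, Seat, ShowTime, TicketID}: {City}⁺ ∩ {City, MovieID, Price, Seat, ShowTime, TicketID} = {City, Seat}, not the whole set, so City -> Seat violates BCNF; decompose into {City, Seat} and {City, MovieID, Price, ShowTime, TicketID}.
{City, Seat} has no BCNF violation.
{City, MovieID, Price, ShowTime, TicketID} has no BCNF violation.

{City, MovieID, Price, ShowTime, TicketID}; {City, Seat}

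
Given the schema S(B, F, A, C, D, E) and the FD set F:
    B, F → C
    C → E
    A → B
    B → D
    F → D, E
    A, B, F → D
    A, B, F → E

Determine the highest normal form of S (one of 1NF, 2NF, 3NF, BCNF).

Candidate key: {A, F}. Prime attributes: {A, F}.
B, F → C breaks BCNF: {B, F}⁺ = {B, C, D, E, F}, so {B, F} is not a superkey.
B, F → C determines the non-prime attribute {C} from a non-superkey — 3NF is violated.
The proper key subset {A} of {A, F} determines non-prime {B, D}, so the relation is not even in 2NF.

1NF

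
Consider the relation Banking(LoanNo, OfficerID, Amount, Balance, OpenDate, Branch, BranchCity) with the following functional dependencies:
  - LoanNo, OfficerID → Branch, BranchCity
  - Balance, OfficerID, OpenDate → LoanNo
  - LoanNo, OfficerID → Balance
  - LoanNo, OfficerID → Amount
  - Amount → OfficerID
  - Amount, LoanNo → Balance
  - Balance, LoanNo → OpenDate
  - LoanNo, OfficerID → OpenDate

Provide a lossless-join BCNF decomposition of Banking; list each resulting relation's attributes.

Candidate keys of the original relation: {Amount, Balance, OpenDate}, {Amount, LoanNo}, {Balance, OfficerID, OpenDate}, {LoanNo, OfficerID}.
In {Amount, Balance, Branch, BranchCity, LoanNo, OfficerID, OpenDate}, {Amount} is not a superkey ({Amount}⁺ restricted to this set is {Amount, OfficerID}), so split on Amount → OfficerID into {Amount, OfficerID} and {Amount, Balance, Branch, BranchCity, LoanNo, OpenDate}.
{Amount, OfficerID} has no BCNF violation.
In {Amount, Balance, Branch, BranchCity, LoanNo, OpenDate}, {Balance, LoanNo} is not a superkey ({Balance, LoanNo}⁺ restricted to this set is {Balance, LoanNo, OpenDate}), so split on Balance, LoanNo → OpenDate into {Balance, LoanNo, OpenDate} and {Amount, Balance, Branch, BranchCity, LoanNo}.
{Balance, LoanNo, OpenDate} has no BCNF violation.
{Amount, Balance, Branch, BranchCity, LoanNo} has no BCNF violation.

{Amount, Balance, Branch, BranchCity, LoanNo}; {Amount, OfficerID}; {Balance, LoanNo, OpenDate}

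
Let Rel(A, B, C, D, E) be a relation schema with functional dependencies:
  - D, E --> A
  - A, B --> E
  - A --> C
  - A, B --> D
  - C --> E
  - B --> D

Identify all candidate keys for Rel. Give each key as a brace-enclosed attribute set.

{A, B}, {B, C}, {B, E}

Attributes never on any right-hand side: {B} — every candidate key must contain it.
{A, B}⁺ = {A, B, C, D, E}, which is every attribute, so {A, B} is a candidate key.
{B, C}⁺ = {A, B, C, D, E}, which is every attribute, so {B, C} is a candidate key.
{B, E}⁺ = {A, B, C, D, E}, which is every attribute, so {B, E} is a candidate key.
Any other superkey properly contains one of these, so there are no further candidate keys.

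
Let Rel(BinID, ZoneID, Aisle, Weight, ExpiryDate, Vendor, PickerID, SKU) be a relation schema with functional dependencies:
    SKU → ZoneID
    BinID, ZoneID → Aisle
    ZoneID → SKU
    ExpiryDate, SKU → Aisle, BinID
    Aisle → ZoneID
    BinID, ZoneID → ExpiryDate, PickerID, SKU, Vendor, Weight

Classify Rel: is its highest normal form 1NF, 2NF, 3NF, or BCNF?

3NF

Candidate keys: {Aisle, BinID}, {Aisle, ExpiryDate}, {BinID, SKU}, {BinID, ZoneID}, {ExpiryDate, SKU}, {ExpiryDate, ZoneID}. Prime attributes: {Aisle, BinID, ExpiryDate, SKU, ZoneID}.
SKU → ZoneID: {SKU}⁺ = {SKU, ZoneID}, which is not all of the attributes, so the left side is not a superkey — BCNF is violated.
Since {ZoneID} ⊆ prime attributes and every other non-superkey FD also has a prime right side, the schema is in 3NF.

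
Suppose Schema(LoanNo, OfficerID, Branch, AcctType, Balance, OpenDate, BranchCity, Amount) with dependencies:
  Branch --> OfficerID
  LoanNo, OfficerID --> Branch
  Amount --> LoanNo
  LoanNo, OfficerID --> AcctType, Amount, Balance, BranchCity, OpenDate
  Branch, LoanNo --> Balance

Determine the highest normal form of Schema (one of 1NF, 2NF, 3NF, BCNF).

Candidate keys: {Amount, Branch}, {Amount, OfficerID}, {Branch, LoanNo}, {LoanNo, OfficerID}. Prime attributes: {Amount, Branch, LoanNo, OfficerID}.
For Branch --> OfficerID we have {Branch}⁺ = {Branch, OfficerID}; {Branch} is not a superkey, so BCNF fails.
Since {OfficerID} ⊆ prime attributes and every other non-superkey FD also has a prime right side, the schema is in 3NF.

3NF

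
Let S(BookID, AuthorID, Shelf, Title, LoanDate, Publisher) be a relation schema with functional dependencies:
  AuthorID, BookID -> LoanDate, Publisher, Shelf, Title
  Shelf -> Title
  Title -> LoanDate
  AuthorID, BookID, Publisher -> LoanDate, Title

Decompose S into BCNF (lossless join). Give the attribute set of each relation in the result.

{AuthorID, BookID, Publisher, Shelf}; {LoanDate, Title}; {Shelf, Title}

Candidate key of the original relation: {AuthorID, BookID}.
In {AuthorID, BookID, LoanDate, Publisher, Shelf, Title}, {Shelf} is not a superkey ({Shelf}⁺ restricted to this set is {LoanDate, Shelf, Title}), so split on Shelf -> LoanDate, Title into {LoanDate, Shelf, Title} and {AuthorID, BookID, Publisher, Shelf}.
In {LoanDate, Shelf, Title}, {Title} is not a superkey ({Title}⁺ restricted to this set is {LoanDate, Title}), so split on Title -> LoanDate into {LoanDate, Title} and {Shelf, Title}.
{LoanDate, Title} is in BCNF.
{Shelf, Title} is in BCNF.
{AuthorID, BookID, Publisher, Shelf} is in BCNF.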